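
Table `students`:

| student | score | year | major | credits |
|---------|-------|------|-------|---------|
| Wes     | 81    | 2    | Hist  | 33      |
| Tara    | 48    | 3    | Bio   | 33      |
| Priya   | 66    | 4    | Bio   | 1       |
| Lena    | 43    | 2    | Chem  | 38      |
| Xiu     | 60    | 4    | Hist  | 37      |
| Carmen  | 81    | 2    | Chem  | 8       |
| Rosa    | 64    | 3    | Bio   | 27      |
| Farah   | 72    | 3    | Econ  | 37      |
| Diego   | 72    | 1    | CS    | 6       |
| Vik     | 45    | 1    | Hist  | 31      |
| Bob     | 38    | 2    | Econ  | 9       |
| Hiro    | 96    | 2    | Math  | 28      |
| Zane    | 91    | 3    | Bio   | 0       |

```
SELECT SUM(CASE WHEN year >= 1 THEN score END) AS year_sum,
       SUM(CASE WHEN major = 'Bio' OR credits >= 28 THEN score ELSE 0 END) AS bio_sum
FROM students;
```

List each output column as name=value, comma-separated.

year_sum=857, bio_sum=666

[year_sum: year >= 1]
student=Wes: ✓ → 81
student=Tara: ✓ → 48
student=Priya: ✓ → 66
student=Lena: ✓ → 43
student=Xiu: ✓ → 60
student=Carmen: ✓ → 81
student=Rosa: ✓ → 64
student=Farah: ✓ → 72
student=Diego: ✓ → 72
student=Vik: ✓ → 45
student=Bob: ✓ → 38
student=Hiro: ✓ → 96
student=Zane: ✓ → 91
year_sum = 81 + 48 + 66 + 43 + 60 + 81 + 64 + 72 + 72 + 45 + 38 + 96 + 91 = 857
—
[bio_sum: major = 'Bio' OR credits >= 28]
student=Wes: ✓ → 81
student=Tara: ✓ → 48
student=Priya: ✓ → 66
student=Lena: ✓ → 43
student=Xiu: ✓ → 60
student=Carmen: ✗
student=Rosa: ✓ → 64
student=Farah: ✓ → 72
student=Diego: ✗
student=Vik: ✓ → 45
student=Bob: ✗
student=Hiro: ✓ → 96
student=Zane: ✓ → 91
bio_sum = 81 + 48 + 66 + 43 + 60 + 64 + 72 + 45 + 96 + 91 = 666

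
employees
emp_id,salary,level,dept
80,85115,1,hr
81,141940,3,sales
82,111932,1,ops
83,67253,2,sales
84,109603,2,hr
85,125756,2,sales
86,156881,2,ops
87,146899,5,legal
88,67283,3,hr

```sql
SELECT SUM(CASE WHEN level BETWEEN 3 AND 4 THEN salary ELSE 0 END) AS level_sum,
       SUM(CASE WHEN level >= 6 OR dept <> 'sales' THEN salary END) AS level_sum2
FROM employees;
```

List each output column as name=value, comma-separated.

level_sum=209223, level_sum2=677713

[level_sum: level BETWEEN 3 AND 4]
emp_id=80: ✗
emp_id=81: ✓ → 141940
emp_id=82: ✗
emp_id=83: ✗
emp_id=84: ✗
emp_id=85: ✗
emp_id=86: ✗
emp_id=87: ✗
emp_id=88: ✓ → 67283
level_sum = 141940 + 67283 = 209223
—
[level_sum2: level >= 6 OR dept <> 'sales']
emp_id=80: ✓ → 85115
emp_id=81: ✗
emp_id=82: ✓ → 111932
emp_id=83: ✗
emp_id=84: ✓ → 109603
emp_id=85: ✗
emp_id=86: ✓ → 156881
emp_id=87: ✓ → 146899
emp_id=88: ✓ → 67283
level_sum2 = 85115 + 111932 + 109603 + 156881 + 146899 + 67283 = 677713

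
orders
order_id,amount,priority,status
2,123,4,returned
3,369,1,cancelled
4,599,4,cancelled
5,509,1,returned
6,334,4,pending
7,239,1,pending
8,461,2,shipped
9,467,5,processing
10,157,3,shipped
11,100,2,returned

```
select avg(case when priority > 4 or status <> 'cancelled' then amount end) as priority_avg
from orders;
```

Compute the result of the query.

order_id=2: ✓ → 123
order_id=3: ✗
order_id=4: ✗
order_id=5: ✓ → 509
order_id=6: ✓ → 334
order_id=7: ✓ → 239
order_id=8: ✓ → 461
order_id=9: ✓ → 467
order_id=10: ✓ → 157
order_id=11: ✓ → 100
priority_avg = (123 + 509 + 334 + 239 + 461 + 467 + 157 + 100) / 8 = 298.75

298.75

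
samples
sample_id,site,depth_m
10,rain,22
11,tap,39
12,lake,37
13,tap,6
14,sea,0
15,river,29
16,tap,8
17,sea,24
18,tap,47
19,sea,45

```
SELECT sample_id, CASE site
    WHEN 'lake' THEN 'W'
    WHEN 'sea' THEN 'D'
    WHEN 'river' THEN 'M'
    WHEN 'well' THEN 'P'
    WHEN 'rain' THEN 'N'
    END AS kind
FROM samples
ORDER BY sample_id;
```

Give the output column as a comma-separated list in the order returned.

sample_id=10: site='rain' → N
sample_id=11: (no match → NULL) → NULL
sample_id=12: site='lake' → W
sample_id=13: (no match → NULL) → NULL
sample_id=14: site='sea' → D
sample_id=15: site='river' → M
sample_id=16: (no match → NULL) → NULL
sample_id=17: site='sea' → D
sample_id=18: (no match → NULL) → NULL
sample_id=19: site='sea' → D

N, NULL, W, NULL, D, M, NULL, D, NULL, D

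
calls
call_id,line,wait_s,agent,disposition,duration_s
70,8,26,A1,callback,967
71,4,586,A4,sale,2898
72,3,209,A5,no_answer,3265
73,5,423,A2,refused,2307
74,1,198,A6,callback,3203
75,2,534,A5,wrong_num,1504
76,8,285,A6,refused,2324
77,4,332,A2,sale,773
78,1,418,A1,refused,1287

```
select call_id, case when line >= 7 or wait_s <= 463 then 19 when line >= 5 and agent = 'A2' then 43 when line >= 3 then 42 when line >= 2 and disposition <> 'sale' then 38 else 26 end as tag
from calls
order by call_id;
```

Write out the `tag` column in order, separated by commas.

call_id=70: line >= 7 or wait_s <= 463 → 19
call_id=71: line >= 3 → 42
call_id=72: line >= 7 or wait_s <= 463 → 19
call_id=73: line >= 7 or wait_s <= 463 → 19
call_id=74: line >= 7 or wait_s <= 463 → 19
call_id=75: line >= 2 and disposition <> 'sale' → 38
call_id=76: line >= 7 or wait_s <= 463 → 19
call_id=77: line >= 7 or wait_s <= 463 → 19
call_id=78: line >= 7 or wait_s <= 463 → 19

19, 42, 19, 19, 19, 38, 19, 19, 19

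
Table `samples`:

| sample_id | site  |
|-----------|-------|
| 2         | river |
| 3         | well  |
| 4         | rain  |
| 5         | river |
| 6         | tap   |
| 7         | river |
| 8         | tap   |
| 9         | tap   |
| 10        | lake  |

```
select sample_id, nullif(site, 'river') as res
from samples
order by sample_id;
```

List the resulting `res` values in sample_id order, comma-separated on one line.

NULL, well, rain, NULL, tap, NULL, tap, tap, lake

sample_id=2: site=river vs river: equal → NULL
sample_id=3: site=well vs river: differ → well
sample_id=4: site=rain vs river: differ → rain
sample_id=5: site=river vs river: equal → NULL
sample_id=6: site=tap vs river: differ → tap
sample_id=7: site=river vs river: equal → NULL
sample_id=8: site=tap vs river: differ → tap
sample_id=9: site=tap vs river: differ → tap
sample_id=10: site=lake vs river: differ → lake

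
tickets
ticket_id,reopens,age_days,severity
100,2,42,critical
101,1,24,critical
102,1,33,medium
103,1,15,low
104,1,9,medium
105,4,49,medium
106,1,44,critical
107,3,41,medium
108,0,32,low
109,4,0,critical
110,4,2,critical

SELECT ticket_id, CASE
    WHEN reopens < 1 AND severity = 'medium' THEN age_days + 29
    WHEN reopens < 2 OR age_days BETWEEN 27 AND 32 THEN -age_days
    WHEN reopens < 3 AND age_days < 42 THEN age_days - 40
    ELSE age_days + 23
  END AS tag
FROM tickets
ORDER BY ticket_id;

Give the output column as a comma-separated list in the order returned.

65, -24, -33, -15, -9, 72, -44, 64, -32, 23, 25

ticket_id=100: ELSE → 65
ticket_id=101: reopens < 2 OR age_days BETWEEN 27 AND 32 → -24
ticket_id=102: reopens < 2 OR age_days BETWEEN 27 AND 32 → -33
ticket_id=103: reopens < 2 OR age_days BETWEEN 27 AND 32 → -15
ticket_id=104: reopens < 2 OR age_days BETWEEN 27 AND 32 → -9
ticket_id=105: ELSE → 72
ticket_id=106: reopens < 2 OR age_days BETWEEN 27 AND 32 → -44
ticket_id=107: ELSE → 64
ticket_id=108: reopens < 2 OR age_days BETWEEN 27 AND 32 → -32
ticket_id=109: ELSE → 23
ticket_id=110: ELSE → 25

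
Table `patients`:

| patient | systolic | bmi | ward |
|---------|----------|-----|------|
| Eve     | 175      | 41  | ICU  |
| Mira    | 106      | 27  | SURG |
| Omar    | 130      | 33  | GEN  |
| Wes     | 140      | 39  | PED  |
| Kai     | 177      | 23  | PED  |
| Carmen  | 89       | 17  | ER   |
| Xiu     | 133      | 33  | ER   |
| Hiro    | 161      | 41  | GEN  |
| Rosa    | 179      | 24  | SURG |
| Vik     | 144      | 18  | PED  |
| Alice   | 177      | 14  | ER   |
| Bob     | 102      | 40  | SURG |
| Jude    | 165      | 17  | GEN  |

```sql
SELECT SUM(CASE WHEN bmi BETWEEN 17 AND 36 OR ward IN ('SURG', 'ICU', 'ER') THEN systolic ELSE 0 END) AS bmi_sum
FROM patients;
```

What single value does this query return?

1577

patient=Eve: ✓ → 175
patient=Mira: ✓ → 106
patient=Omar: ✓ → 130
patient=Wes: ✗
patient=Kai: ✓ → 177
patient=Carmen: ✓ → 89
patient=Xiu: ✓ → 133
patient=Hiro: ✗
patient=Rosa: ✓ → 179
patient=Vik: ✓ → 144
patient=Alice: ✓ → 177
patient=Bob: ✓ → 102
patient=Jude: ✓ → 165
bmi_sum = 175 + 106 + 130 + 177 + 89 + 133 + 179 + 144 + 177 + 102 + 165 = 1577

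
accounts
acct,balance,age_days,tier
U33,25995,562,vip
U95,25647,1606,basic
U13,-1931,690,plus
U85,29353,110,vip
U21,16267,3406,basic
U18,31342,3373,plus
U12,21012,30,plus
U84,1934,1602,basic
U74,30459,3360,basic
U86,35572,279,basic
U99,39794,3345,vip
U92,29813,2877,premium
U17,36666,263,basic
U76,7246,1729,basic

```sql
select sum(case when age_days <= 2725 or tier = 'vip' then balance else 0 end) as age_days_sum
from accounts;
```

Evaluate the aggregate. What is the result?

acct=U33: ✓ → 25995
acct=U95: ✓ → 25647
acct=U13: ✓ → -1931
acct=U85: ✓ → 29353
acct=U21: ✗
acct=U18: ✗
acct=U12: ✓ → 21012
acct=U84: ✓ → 1934
acct=U74: ✗
acct=U86: ✓ → 35572
acct=U99: ✓ → 39794
acct=U92: ✗
acct=U17: ✓ → 36666
acct=U76: ✓ → 7246
age_days_sum = 25995 + 25647 + -1931 + 29353 + 21012 + 1934 + 35572 + 39794 + 36666 + 7246 = 221288

221288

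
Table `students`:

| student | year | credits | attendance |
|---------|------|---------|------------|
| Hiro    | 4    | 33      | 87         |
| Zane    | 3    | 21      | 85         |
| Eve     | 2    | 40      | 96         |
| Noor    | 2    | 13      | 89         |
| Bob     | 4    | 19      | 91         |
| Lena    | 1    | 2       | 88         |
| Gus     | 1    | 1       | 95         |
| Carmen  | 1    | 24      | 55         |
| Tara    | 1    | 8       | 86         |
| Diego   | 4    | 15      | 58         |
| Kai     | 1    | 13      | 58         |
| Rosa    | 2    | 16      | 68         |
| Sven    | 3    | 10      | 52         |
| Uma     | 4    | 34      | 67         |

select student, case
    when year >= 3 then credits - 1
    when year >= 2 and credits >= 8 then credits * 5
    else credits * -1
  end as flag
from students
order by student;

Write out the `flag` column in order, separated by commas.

18, -24, 14, 200, -1, 32, -13, -2, 65, 80, 9, -8, 33, 20

student=Bob: year >= 3 → 18
student=Carmen: ELSE → -24
student=Diego: year >= 3 → 14
student=Eve: year >= 2 and credits >= 8 → 200
student=Gus: ELSE → -1
student=Hiro: year >= 3 → 32
student=Kai: ELSE → -13
student=Lena: ELSE → -2
student=Noor: year >= 2 and credits >= 8 → 65
student=Rosa: year >= 2 and credits >= 8 → 80
student=Sven: year >= 3 → 9
student=Tara: ELSE → -8
student=Uma: year >= 3 → 33
student=Zane: year >= 3 → 20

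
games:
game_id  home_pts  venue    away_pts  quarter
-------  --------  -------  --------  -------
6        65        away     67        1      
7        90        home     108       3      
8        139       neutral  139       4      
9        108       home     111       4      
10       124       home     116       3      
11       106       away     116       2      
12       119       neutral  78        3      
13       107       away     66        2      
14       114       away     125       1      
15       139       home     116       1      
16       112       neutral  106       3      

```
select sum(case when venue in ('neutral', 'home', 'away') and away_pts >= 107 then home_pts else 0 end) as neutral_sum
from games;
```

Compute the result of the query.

game_id=6: ✗
game_id=7: ✓ → 90
game_id=8: ✓ → 139
game_id=9: ✓ → 108
game_id=10: ✓ → 124
game_id=11: ✓ → 106
game_id=12: ✗
game_id=13: ✗
game_id=14: ✓ → 114
game_id=15: ✓ → 139
game_id=16: ✗
neutral_sum = 90 + 139 + 108 + 124 + 106 + 114 + 139 = 820

820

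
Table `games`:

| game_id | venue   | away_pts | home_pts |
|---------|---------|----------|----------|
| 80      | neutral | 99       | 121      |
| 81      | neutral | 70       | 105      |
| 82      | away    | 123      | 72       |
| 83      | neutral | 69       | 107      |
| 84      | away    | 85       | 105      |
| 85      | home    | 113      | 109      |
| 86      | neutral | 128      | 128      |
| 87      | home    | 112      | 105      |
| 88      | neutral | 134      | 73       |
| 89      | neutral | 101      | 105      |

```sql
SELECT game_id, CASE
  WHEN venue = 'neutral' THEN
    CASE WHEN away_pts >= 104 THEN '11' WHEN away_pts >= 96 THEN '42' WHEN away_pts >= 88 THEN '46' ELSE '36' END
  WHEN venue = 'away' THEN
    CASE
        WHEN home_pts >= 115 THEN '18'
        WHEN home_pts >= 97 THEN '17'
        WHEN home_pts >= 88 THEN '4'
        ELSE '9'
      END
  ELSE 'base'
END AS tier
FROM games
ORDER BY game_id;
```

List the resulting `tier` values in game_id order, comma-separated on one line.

game_id=80: venue='neutral' → inner[away_pts >= 96] → 42
game_id=81: venue='neutral' → inner[ELSE] → 36
game_id=82: venue='away' → inner[ELSE] → 9
game_id=83: venue='neutral' → inner[ELSE] → 36
game_id=84: venue='away' → inner[home_pts >= 97] → 17
game_id=85: venue='home' → outer ELSE → base
game_id=86: venue='neutral' → inner[away_pts >= 104] → 11
game_id=87: venue='home' → outer ELSE → base
game_id=88: venue='neutral' → inner[away_pts >= 104] → 11
game_id=89: venue='neutral' → inner[away_pts >= 96] → 42

42, 36, 9, 36, 17, base, 11, base, 11, 42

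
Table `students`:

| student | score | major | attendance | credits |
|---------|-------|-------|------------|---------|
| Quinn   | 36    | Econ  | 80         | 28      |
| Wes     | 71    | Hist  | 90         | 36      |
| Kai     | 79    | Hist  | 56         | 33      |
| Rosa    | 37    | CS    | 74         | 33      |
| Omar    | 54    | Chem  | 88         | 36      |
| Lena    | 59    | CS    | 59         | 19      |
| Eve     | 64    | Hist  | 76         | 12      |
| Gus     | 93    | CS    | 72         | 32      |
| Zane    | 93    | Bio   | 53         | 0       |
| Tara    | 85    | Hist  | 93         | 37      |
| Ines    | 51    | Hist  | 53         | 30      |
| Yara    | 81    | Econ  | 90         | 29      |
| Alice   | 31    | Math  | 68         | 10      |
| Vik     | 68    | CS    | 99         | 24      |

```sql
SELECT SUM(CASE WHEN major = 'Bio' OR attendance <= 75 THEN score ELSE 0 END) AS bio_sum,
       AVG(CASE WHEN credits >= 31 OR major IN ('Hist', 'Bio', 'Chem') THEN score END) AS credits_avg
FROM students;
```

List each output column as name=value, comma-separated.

[bio_sum: major = 'Bio' OR attendance <= 75]
student=Quinn: ✗
student=Wes: ✗
student=Kai: ✓ → 79
student=Rosa: ✓ → 37
student=Omar: ✗
student=Lena: ✓ → 59
student=Eve: ✗
student=Gus: ✓ → 93
student=Zane: ✓ → 93
student=Tara: ✗
student=Ines: ✓ → 51
student=Yara: ✗
student=Alice: ✓ → 31
student=Vik: ✗
bio_sum = 79 + 37 + 59 + 93 + 93 + 51 + 31 = 443
—
[credits_avg: credits >= 31 OR major IN ('Hist', 'Bio', 'Chem')]
student=Quinn: ✗
student=Wes: ✓ → 71
student=Kai: ✓ → 79
student=Rosa: ✓ → 37
student=Omar: ✓ → 54
student=Lena: ✗
student=Eve: ✓ → 64
student=Gus: ✓ → 93
student=Zane: ✓ → 93
student=Tara: ✓ → 85
student=Ines: ✓ → 51
student=Yara: ✗
student=Alice: ✗
student=Vik: ✗
credits_avg = (71 + 79 + 37 + 54 + 64 + 93 + 93 + 85 + 51) / 9 = 69.6666666667

bio_sum=443, credits_avg=69.6666666667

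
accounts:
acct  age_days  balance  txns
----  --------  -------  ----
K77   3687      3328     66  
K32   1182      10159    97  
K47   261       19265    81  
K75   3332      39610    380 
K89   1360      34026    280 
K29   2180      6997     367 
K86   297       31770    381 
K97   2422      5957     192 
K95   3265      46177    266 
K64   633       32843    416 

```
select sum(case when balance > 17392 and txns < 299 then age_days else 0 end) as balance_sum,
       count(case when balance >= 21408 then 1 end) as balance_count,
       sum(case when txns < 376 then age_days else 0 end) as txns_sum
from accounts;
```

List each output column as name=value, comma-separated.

[balance_sum: balance > 17392 and txns < 299]
acct=K77: ✗
acct=K32: ✗
acct=K47: ✓ → 261
acct=K75: ✗
acct=K89: ✓ → 1360
acct=K29: ✗
acct=K86: ✗
acct=K97: ✗
acct=K95: ✓ → 3265
acct=K64: ✗
balance_sum = 261 + 1360 + 3265 = 4886
—
[balance_count: balance >= 21408]
acct=K77: ✗
acct=K32: ✗
acct=K47: ✗
acct=K75: ✓ → 1
acct=K89: ✓ → 1
acct=K29: ✗
acct=K86: ✓ → 1
acct=K97: ✗
acct=K95: ✓ → 1
acct=K64: ✓ → 1
balance_count = COUNT(1, 1, 1, 1, 1) = 5
—
[txns_sum: txns < 376]
acct=K77: ✓ → 3687
acct=K32: ✓ → 1182
acct=K47: ✓ → 261
acct=K75: ✗
acct=K89: ✓ → 1360
acct=K29: ✓ → 2180
acct=K86: ✗
acct=K97: ✓ → 2422
acct=K95: ✓ → 3265
acct=K64: ✗
txns_sum = 3687 + 1182 + 261 + 1360 + 2180 + 2422 + 3265 = 14357

balance_sum=4886, balance_count=5, txns_sum=14357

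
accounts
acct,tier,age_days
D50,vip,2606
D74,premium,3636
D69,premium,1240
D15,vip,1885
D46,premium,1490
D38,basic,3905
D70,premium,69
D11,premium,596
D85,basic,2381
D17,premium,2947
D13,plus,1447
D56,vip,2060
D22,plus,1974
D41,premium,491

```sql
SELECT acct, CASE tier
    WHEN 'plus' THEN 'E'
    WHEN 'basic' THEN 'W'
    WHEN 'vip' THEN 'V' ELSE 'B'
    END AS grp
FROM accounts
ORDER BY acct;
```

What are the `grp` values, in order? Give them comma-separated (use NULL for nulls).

B, E, V, B, E, W, B, B, V, V, B, B, B, W

acct=D11: ELSE → B
acct=D13: tier='plus' → E
acct=D15: tier='vip' → V
acct=D17: ELSE → B
acct=D22: tier='plus' → E
acct=D38: tier='basic' → W
acct=D41: ELSE → B
acct=D46: ELSE → B
acct=D50: tier='vip' → V
acct=D56: tier='vip' → V
acct=D69: ELSE → B
acct=D70: ELSE → B
acct=D74: ELSE → B
acct=D85: tier='basic' → W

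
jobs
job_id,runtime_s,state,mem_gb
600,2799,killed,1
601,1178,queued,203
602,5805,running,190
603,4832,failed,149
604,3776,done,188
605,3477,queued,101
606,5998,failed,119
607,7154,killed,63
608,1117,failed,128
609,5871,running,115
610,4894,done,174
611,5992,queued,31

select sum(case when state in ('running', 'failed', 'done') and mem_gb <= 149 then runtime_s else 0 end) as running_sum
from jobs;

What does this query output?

job_id=600: ✗
job_id=601: ✗
job_id=602: ✗
job_id=603: ✓ → 4832
job_id=604: ✗
job_id=605: ✗
job_id=606: ✓ → 5998
job_id=607: ✗
job_id=608: ✓ → 1117
job_id=609: ✓ → 5871
job_id=610: ✗
job_id=611: ✗
running_sum = 4832 + 5998 + 1117 + 5871 = 17818

17818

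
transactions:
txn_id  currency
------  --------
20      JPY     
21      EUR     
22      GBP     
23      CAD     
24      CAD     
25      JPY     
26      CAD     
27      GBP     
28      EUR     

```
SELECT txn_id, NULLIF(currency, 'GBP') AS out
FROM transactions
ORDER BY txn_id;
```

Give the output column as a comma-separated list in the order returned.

txn_id=20: currency=JPY vs GBP: differ → JPY
txn_id=21: currency=EUR vs GBP: differ → EUR
txn_id=22: currency=GBP vs GBP: equal → NULL
txn_id=23: currency=CAD vs GBP: differ → CAD
txn_id=24: currency=CAD vs GBP: differ → CAD
txn_id=25: currency=JPY vs GBP: differ → JPY
txn_id=26: currency=CAD vs GBP: differ → CAD
txn_id=27: currency=GBP vs GBP: equal → NULL
txn_id=28: currency=EUR vs GBP: differ → EUR

JPY, EUR, NULL, CAD, CAD, JPY, CAD, NULL, EUR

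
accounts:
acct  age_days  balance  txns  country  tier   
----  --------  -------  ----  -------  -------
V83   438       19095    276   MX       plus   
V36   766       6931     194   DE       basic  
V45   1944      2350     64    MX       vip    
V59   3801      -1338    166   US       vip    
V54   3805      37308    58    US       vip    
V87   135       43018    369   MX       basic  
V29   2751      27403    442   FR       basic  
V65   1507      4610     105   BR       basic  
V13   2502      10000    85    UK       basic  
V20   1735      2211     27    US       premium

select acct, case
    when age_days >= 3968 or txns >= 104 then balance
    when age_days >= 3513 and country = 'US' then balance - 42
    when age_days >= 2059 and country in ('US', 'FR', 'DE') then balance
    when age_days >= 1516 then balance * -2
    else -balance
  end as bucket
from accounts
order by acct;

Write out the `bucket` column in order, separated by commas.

acct=V13: age_days >= 1516 → -20000
acct=V20: age_days >= 1516 → -4422
acct=V29: age_days >= 3968 or txns >= 104 → 27403
acct=V36: age_days >= 3968 or txns >= 104 → 6931
acct=V45: age_days >= 1516 → -4700
acct=V54: age_days >= 3513 and country = 'US' → 37266
acct=V59: age_days >= 3968 or txns >= 104 → -1338
acct=V65: age_days >= 3968 or txns >= 104 → 4610
acct=V83: age_days >= 3968 or txns >= 104 → 19095
acct=V87: age_days >= 3968 or txns >= 104 → 43018

-20000, -4422, 27403, 6931, -4700, 37266, -1338, 4610, 19095, 43018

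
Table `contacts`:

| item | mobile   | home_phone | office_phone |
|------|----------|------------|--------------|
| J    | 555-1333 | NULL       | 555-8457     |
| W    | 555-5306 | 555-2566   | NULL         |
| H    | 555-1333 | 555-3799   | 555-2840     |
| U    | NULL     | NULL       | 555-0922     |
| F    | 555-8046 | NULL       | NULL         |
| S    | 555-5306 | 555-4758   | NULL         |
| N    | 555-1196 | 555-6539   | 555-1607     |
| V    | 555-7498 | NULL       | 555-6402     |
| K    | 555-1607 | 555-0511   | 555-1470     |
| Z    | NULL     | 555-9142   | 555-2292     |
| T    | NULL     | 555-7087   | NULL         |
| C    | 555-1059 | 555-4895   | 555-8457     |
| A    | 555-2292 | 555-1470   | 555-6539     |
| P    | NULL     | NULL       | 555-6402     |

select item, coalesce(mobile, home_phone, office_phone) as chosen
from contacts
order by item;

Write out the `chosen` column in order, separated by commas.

555-2292, 555-1059, 555-8046, 555-1333, 555-1333, 555-1607, 555-1196, 555-6402, 555-5306, 555-7087, 555-0922, 555-7498, 555-5306, 555-9142

item=A: mobile=555-2292 → 555-2292
item=C: mobile=555-1059 → 555-1059
item=F: mobile=555-8046 → 555-8046
item=H: mobile=555-1333 → 555-1333
item=J: mobile=555-1333 → 555-1333
item=K: mobile=555-1607 → 555-1607
item=N: mobile=555-1196 → 555-1196
item=P: mobile=NULL, home_phone=NULL, office_phone=555-6402 → 555-6402
item=S: mobile=555-5306 → 555-5306
item=T: mobile=NULL, home_phone=555-7087 → 555-7087
item=U: mobile=NULL, home_phone=NULL, office_phone=555-0922 → 555-0922
item=V: mobile=555-7498 → 555-7498
item=W: mobile=555-5306 → 555-5306
item=Z: mobile=NULL, home_phone=555-9142 → 555-9142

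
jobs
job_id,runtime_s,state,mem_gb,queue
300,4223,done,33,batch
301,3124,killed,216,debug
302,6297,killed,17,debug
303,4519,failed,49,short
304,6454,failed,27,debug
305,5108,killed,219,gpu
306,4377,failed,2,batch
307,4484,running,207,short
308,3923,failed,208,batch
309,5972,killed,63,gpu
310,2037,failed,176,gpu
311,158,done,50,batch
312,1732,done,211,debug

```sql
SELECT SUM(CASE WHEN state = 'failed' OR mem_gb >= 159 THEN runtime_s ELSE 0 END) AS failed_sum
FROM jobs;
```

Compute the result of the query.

35758

job_id=300: ✗
job_id=301: ✓ → 3124
job_id=302: ✗
job_id=303: ✓ → 4519
job_id=304: ✓ → 6454
job_id=305: ✓ → 5108
job_id=306: ✓ → 4377
job_id=307: ✓ → 4484
job_id=308: ✓ → 3923
job_id=309: ✗
job_id=310: ✓ → 2037
job_id=311: ✗
job_id=312: ✓ → 1732
failed_sum = 3124 + 4519 + 6454 + 5108 + 4377 + 4484 + 3923 + 2037 + 1732 = 35758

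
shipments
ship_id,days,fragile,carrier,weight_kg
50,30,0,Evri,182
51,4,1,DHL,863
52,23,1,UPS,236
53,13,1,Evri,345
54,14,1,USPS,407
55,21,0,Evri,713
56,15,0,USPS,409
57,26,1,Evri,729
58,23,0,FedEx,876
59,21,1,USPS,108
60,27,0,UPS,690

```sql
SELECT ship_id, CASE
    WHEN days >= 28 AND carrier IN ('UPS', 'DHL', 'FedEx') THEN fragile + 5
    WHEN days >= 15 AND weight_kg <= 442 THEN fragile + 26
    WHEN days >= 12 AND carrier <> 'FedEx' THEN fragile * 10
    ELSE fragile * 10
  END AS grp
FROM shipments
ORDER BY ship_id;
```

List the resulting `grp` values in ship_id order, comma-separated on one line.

26, 10, 27, 10, 10, 0, 26, 10, 0, 27, 0

ship_id=50: days >= 15 AND weight_kg <= 442 → 26
ship_id=51: ELSE → 10
ship_id=52: days >= 15 AND weight_kg <= 442 → 27
ship_id=53: days >= 12 AND carrier <> 'FedEx' → 10
ship_id=54: days >= 12 AND carrier <> 'FedEx' → 10
ship_id=55: days >= 12 AND carrier <> 'FedEx' → 0
ship_id=56: days >= 15 AND weight_kg <= 442 → 26
ship_id=57: days >= 12 AND carrier <> 'FedEx' → 10
ship_id=58: ELSE → 0
ship_id=59: days >= 15 AND weight_kg <= 442 → 27
ship_id=60: days >= 12 AND carrier <> 'FedEx' → 0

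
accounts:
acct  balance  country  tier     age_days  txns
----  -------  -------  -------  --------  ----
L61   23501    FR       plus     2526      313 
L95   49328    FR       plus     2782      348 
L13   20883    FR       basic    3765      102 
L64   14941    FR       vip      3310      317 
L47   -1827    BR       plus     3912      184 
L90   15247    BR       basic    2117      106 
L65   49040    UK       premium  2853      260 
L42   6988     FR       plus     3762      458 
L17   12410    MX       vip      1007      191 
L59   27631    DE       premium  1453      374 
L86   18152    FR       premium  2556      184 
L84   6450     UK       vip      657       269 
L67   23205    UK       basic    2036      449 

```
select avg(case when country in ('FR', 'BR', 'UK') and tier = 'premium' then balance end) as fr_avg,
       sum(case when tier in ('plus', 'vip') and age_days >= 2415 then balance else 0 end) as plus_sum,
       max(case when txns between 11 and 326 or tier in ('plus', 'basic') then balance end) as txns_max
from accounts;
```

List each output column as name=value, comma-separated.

fr_avg=33596, plus_sum=92931, txns_max=49328

[fr_avg: country in ('FR', 'BR', 'UK') and tier = 'premium']
acct=L61: ✗
acct=L95: ✗
acct=L13: ✗
acct=L64: ✗
acct=L47: ✗
acct=L90: ✗
acct=L65: ✓ → 49040
acct=L42: ✗
acct=L17: ✗
acct=L59: ✗
acct=L86: ✓ → 18152
acct=L84: ✗
acct=L67: ✗
fr_avg = (49040 + 18152) / 2 = 33596
—
[plus_sum: tier in ('plus', 'vip') and age_days >= 2415]
acct=L61: ✓ → 23501
acct=L95: ✓ → 49328
acct=L13: ✗
acct=L64: ✓ → 14941
acct=L47: ✓ → -1827
acct=L90: ✗
acct=L65: ✗
acct=L42: ✓ → 6988
acct=L17: ✗
acct=L59: ✗
acct=L86: ✗
acct=L84: ✗
acct=L67: ✗
plus_sum = 23501 + 49328 + 14941 + -1827 + 6988 = 92931
—
[txns_max: txns between 11 and 326 or tier in ('plus', 'basic')]
acct=L61: ✓ → 23501
acct=L95: ✓ → 49328
acct=L13: ✓ → 20883
acct=L64: ✓ → 14941
acct=L47: ✓ → -1827
acct=L90: ✓ → 15247
acct=L65: ✓ → 49040
acct=L42: ✓ → 6988
acct=L17: ✓ → 12410
acct=L59: ✗
acct=L86: ✓ → 18152
acct=L84: ✓ → 6450
acct=L67: ✓ → 23205
txns_max = MAX(23501, 49328, 20883, 14941, -1827, 15247, 49040, 6988, 12410, 18152, 6450, 23205) = 49328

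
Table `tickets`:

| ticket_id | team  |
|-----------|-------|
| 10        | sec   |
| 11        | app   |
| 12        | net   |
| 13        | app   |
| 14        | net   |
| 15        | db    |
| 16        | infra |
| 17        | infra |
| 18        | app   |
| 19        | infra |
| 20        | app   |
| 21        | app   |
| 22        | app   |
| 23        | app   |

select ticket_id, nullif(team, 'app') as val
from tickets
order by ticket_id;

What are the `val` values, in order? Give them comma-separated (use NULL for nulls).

ticket_id=10: team=sec vs app: differ → sec
ticket_id=11: team=app vs app: equal → NULL
ticket_id=12: team=net vs app: differ → net
ticket_id=13: team=app vs app: equal → NULL
ticket_id=14: team=net vs app: differ → net
ticket_id=15: team=db vs app: differ → db
ticket_id=16: team=infra vs app: differ → infra
ticket_id=17: team=infra vs app: differ → infra
ticket_id=18: team=app vs app: equal → NULL
ticket_id=19: team=infra vs app: differ → infra
ticket_id=20: team=app vs app: equal → NULL
ticket_id=21: team=app vs app: equal → NULL
ticket_id=22: team=app vs app: equal → NULL
ticket_id=23: team=app vs app: equal → NULL

sec, NULL, net, NULL, net, db, infra, infra, NULL, infra, NULL, NULL, NULL, NULL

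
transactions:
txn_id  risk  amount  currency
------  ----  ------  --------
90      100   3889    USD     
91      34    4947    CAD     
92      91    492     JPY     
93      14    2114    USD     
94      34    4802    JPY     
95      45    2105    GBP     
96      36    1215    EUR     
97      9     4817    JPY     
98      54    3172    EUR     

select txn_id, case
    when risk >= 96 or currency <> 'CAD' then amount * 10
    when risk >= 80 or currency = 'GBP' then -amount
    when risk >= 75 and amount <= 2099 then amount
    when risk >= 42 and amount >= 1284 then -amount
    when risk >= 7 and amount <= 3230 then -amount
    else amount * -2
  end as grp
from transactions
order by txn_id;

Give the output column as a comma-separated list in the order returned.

txn_id=90: risk >= 96 or currency <> 'CAD' → 38890
txn_id=91: ELSE → -9894
txn_id=92: risk >= 96 or currency <> 'CAD' → 4920
txn_id=93: risk >= 96 or currency <> 'CAD' → 21140
txn_id=94: risk >= 96 or currency <> 'CAD' → 48020
txn_id=95: risk >= 96 or currency <> 'CAD' → 21050
txn_id=96: risk >= 96 or currency <> 'CAD' → 12150
txn_id=97: risk >= 96 or currency <> 'CAD' → 48170
txn_id=98: risk >= 96 or currency <> 'CAD' → 31720

38890, -9894, 4920, 21140, 48020, 21050, 12150, 48170, 31720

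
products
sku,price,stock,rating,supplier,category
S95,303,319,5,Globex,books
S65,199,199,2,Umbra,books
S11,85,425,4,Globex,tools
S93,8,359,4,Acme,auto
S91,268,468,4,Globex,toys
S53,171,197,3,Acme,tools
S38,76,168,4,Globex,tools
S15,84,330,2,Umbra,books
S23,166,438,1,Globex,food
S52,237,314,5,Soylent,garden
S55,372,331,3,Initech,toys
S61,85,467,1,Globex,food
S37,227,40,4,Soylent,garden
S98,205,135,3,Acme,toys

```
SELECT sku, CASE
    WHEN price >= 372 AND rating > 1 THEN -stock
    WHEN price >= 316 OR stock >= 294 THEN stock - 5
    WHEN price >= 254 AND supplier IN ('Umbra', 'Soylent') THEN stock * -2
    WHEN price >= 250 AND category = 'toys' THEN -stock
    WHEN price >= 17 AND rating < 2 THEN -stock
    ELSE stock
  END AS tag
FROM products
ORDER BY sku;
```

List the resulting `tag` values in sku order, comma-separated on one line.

sku=S11: price >= 316 OR stock >= 294 → 420
sku=S15: price >= 316 OR stock >= 294 → 325
sku=S23: price >= 316 OR stock >= 294 → 433
sku=S37: ELSE → 40
sku=S38: ELSE → 168
sku=S52: price >= 316 OR stock >= 294 → 309
sku=S53: ELSE → 197
sku=S55: price >= 372 AND rating > 1 → -331
sku=S61: price >= 316 OR stock >= 294 → 462
sku=S65: ELSE → 199
sku=S91: price >= 316 OR stock >= 294 → 463
sku=S93: price >= 316 OR stock >= 294 → 354
sku=S95: price >= 316 OR stock >= 294 → 314
sku=S98: ELSE → 135

420, 325, 433, 40, 168, 309, 197, -331, 462, 199, 463, 354, 314, 135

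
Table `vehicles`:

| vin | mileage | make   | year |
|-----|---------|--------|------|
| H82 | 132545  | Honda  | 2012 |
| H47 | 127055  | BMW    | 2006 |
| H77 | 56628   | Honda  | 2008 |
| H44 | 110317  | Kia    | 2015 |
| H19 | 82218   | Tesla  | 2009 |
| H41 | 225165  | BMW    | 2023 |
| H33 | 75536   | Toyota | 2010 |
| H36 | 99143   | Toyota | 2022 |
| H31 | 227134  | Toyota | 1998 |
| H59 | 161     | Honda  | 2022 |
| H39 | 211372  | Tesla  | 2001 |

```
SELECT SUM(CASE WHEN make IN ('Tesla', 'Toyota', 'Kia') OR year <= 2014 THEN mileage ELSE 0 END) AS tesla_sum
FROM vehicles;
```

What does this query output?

1121948

vin=H82: ✓ → 132545
vin=H47: ✓ → 127055
vin=H77: ✓ → 56628
vin=H44: ✓ → 110317
vin=H19: ✓ → 82218
vin=H41: ✗
vin=H33: ✓ → 75536
vin=H36: ✓ → 99143
vin=H31: ✓ → 227134
vin=H59: ✗
vin=H39: ✓ → 211372
tesla_sum = 132545 + 127055 + 56628 + 110317 + 82218 + 75536 + 99143 + 227134 + 211372 = 1121948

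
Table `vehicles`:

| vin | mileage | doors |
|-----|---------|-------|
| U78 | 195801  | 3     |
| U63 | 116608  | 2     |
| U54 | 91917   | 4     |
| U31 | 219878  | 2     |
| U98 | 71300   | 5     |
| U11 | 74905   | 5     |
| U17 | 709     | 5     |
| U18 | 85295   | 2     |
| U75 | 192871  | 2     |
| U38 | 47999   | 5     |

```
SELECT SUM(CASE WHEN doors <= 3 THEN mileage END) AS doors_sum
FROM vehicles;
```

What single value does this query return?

vin=U78: ✓ → 195801
vin=U63: ✓ → 116608
vin=U54: ✗
vin=U31: ✓ → 219878
vin=U98: ✗
vin=U11: ✗
vin=U17: ✗
vin=U18: ✓ → 85295
vin=U75: ✓ → 192871
vin=U38: ✗
doors_sum = 195801 + 116608 + 219878 + 85295 + 192871 = 810453

810453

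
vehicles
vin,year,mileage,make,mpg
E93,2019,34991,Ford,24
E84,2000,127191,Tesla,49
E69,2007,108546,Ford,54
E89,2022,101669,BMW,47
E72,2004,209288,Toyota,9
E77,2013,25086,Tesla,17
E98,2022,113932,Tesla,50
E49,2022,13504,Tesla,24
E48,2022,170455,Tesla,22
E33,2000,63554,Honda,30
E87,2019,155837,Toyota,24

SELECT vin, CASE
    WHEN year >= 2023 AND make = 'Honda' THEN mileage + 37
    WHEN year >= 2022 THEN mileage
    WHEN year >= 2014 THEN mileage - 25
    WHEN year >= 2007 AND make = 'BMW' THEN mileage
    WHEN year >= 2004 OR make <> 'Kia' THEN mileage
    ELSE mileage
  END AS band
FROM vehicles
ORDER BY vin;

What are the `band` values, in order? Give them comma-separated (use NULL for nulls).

vin=E33: year >= 2004 OR make <> 'Kia' → 63554
vin=E48: year >= 2022 → 170455
vin=E49: year >= 2022 → 13504
vin=E69: year >= 2004 OR make <> 'Kia' → 108546
vin=E72: year >= 2004 OR make <> 'Kia' → 209288
vin=E77: year >= 2004 OR make <> 'Kia' → 25086
vin=E84: year >= 2004 OR make <> 'Kia' → 127191
vin=E87: year >= 2014 → 155812
vin=E89: year >= 2022 → 101669
vin=E93: year >= 2014 → 34966
vin=E98: year >= 2022 → 113932

63554, 170455, 13504, 108546, 209288, 25086, 127191, 155812, 101669, 34966, 113932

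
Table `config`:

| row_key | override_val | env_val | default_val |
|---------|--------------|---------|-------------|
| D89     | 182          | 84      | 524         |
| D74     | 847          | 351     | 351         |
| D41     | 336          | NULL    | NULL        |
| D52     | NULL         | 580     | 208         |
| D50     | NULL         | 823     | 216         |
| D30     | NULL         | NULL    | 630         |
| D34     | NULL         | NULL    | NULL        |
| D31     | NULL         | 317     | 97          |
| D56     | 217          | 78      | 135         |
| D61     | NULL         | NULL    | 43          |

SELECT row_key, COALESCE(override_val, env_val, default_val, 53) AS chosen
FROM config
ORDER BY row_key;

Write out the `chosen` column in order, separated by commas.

row_key=D30: override_val=NULL, env_val=NULL, default_val=630 → 630
row_key=D31: override_val=NULL, env_val=317 → 317
row_key=D34: override_val=NULL, env_val=NULL, default_val=NULL, → literal 53 → 53
row_key=D41: override_val=336 → 336
row_key=D50: override_val=NULL, env_val=823 → 823
row_key=D52: override_val=NULL, env_val=580 → 580
row_key=D56: override_val=217 → 217
row_key=D61: override_val=NULL, env_val=NULL, default_val=43 → 43
row_key=D74: override_val=847 → 847
row_key=D89: override_val=182 → 182

630, 317, 53, 336, 823, 580, 217, 43, 847, 182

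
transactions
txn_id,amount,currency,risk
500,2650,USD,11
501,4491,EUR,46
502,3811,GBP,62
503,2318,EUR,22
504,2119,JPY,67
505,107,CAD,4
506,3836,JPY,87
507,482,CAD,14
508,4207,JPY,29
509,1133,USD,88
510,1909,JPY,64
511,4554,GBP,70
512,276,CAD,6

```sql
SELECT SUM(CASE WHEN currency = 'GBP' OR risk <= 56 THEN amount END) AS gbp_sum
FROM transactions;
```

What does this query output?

22896

txn_id=500: ✓ → 2650
txn_id=501: ✓ → 4491
txn_id=502: ✓ → 3811
txn_id=503: ✓ → 2318
txn_id=504: ✗
txn_id=505: ✓ → 107
txn_id=506: ✗
txn_id=507: ✓ → 482
txn_id=508: ✓ → 4207
txn_id=509: ✗
txn_id=510: ✗
txn_id=511: ✓ → 4554
txn_id=512: ✓ → 276
gbp_sum = 2650 + 4491 + 3811 + 2318 + 107 + 482 + 4207 + 4554 + 276 = 22896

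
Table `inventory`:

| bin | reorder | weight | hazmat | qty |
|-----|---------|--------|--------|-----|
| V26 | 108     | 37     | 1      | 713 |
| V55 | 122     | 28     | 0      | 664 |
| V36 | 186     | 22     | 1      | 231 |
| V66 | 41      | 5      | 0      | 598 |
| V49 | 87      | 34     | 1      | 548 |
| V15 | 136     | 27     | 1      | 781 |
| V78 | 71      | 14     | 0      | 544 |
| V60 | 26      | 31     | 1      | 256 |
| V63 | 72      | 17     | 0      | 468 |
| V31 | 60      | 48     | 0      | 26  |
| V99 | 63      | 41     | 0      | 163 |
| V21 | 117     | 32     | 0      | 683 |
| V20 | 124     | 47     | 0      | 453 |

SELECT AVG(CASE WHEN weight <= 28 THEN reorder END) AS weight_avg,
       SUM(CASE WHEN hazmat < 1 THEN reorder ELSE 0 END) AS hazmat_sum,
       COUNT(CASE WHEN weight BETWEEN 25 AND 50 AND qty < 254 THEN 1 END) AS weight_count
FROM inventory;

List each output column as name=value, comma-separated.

weight_avg=104.6666666667, hazmat_sum=670, weight_count=2

[weight_avg: weight <= 28]
bin=V26: ✗
bin=V55: ✓ → 122
bin=V36: ✓ → 186
bin=V66: ✓ → 41
bin=V49: ✗
bin=V15: ✓ → 136
bin=V78: ✓ → 71
bin=V60: ✗
bin=V63: ✓ → 72
bin=V31: ✗
bin=V99: ✗
bin=V21: ✗
bin=V20: ✗
weight_avg = (122 + 186 + 41 + 136 + 71 + 72) / 6 = 104.6666666667
—
[hazmat_sum: hazmat < 1]
bin=V26: ✗
bin=V55: ✓ → 122
bin=V36: ✗
bin=V66: ✓ → 41
bin=V49: ✗
bin=V15: ✗
bin=V78: ✓ → 71
bin=V60: ✗
bin=V63: ✓ → 72
bin=V31: ✓ → 60
bin=V99: ✓ → 63
bin=V21: ✓ → 117
bin=V20: ✓ → 124
hazmat_sum = 122 + 41 + 71 + 72 + 60 + 63 + 117 + 124 = 670
—
[weight_count: weight BETWEEN 25 AND 50 AND qty < 254]
bin=V26: ✗
bin=V55: ✗
bin=V36: ✗
bin=V66: ✗
bin=V49: ✗
bin=V15: ✗
bin=V78: ✗
bin=V60: ✗
bin=V63: ✗
bin=V31: ✓ → 1
bin=V99: ✓ → 1
bin=V21: ✗
bin=V20: ✗
weight_count = COUNT(1, 1) = 2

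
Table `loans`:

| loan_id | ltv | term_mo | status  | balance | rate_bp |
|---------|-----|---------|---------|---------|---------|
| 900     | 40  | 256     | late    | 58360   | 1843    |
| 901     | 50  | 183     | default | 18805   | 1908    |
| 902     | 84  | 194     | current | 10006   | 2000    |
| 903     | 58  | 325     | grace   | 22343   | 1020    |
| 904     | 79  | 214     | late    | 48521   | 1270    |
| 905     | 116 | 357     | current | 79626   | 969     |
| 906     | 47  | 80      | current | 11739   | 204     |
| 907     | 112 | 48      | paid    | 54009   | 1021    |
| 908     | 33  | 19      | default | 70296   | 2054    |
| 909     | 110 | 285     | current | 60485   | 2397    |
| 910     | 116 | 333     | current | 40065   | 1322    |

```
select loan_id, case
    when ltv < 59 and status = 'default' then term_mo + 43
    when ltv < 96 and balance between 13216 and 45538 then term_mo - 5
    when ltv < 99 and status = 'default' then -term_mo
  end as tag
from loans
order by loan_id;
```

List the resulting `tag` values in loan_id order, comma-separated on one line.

NULL, 226, NULL, 320, NULL, NULL, NULL, NULL, 62, NULL, NULL

loan_id=900: (no match → NULL) → NULL
loan_id=901: ltv < 59 and status = 'default' → 226
loan_id=902: (no match → NULL) → NULL
loan_id=903: ltv < 96 and balance between 13216 and 45538 → 320
loan_id=904: (no match → NULL) → NULL
loan_id=905: (no match → NULL) → NULL
loan_id=906: (no match → NULL) → NULL
loan_id=907: (no match → NULL) → NULL
loan_id=908: ltv < 59 and status = 'default' → 62
loan_id=909: (no match → NULL) → NULL
loan_id=910: (no match → NULL) → NULL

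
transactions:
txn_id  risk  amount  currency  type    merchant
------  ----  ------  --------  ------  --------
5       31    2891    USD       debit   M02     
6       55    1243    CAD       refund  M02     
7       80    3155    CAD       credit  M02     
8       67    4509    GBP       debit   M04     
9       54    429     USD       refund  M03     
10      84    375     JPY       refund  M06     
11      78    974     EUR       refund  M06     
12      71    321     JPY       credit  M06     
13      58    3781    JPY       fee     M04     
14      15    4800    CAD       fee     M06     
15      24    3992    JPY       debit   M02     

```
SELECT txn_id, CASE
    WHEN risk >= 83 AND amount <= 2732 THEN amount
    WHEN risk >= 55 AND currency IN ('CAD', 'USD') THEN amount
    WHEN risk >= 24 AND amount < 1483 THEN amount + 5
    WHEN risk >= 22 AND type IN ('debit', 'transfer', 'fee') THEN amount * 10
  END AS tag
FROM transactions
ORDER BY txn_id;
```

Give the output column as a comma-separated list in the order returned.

28910, 1243, 3155, 45090, 434, 375, 979, 326, 37810, NULL, 39920

txn_id=5: risk >= 22 AND type IN ('debit', 'transfer', 'fee') → 28910
txn_id=6: risk >= 55 AND currency IN ('CAD', 'USD') → 1243
txn_id=7: risk >= 55 AND currency IN ('CAD', 'USD') → 3155
txn_id=8: risk >= 22 AND type IN ('debit', 'transfer', 'fee') → 45090
txn_id=9: risk >= 24 AND amount < 1483 → 434
txn_id=10: risk >= 83 AND amount <= 2732 → 375
txn_id=11: risk >= 24 AND amount < 1483 → 979
txn_id=12: risk >= 24 AND amount < 1483 → 326
txn_id=13: risk >= 22 AND type IN ('debit', 'transfer', 'fee') → 37810
txn_id=14: (no match → NULL) → NULL
txn_id=15: risk >= 22 AND type IN ('debit', 'transfer', 'fee') → 39920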